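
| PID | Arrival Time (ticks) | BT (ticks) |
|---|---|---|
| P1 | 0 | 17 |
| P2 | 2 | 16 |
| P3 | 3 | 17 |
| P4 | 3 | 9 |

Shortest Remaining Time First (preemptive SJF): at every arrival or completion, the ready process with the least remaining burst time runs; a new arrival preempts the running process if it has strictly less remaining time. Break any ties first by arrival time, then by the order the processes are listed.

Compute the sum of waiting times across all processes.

72

Timeline: | P1 0-3 | P4 3-12 | P1 12-26 | P2 26-42 | P3 42-59 |
Completion: P1=26  P2=42  P3=59  P4=12
Waiting = turnaround − burst: P1=9, P2=24, P3=39, P4=0
Total waiting = 9 + 24 + 39 + 0 = 72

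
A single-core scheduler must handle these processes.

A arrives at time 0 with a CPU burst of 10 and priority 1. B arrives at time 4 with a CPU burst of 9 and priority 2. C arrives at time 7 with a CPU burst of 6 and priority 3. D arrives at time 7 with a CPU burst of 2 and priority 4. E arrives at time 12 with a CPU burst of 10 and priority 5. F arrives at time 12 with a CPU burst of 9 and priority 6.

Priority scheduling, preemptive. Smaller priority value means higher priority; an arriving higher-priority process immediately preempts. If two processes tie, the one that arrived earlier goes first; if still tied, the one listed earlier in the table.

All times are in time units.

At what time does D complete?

27

Timeline: | A 0-10 | B 10-19 | C 19-25 | D 25-27 | E 27-37 | F 37-46 |
Completion: A=10  B=19  C=25  D=27  E=37  F=46
Turnaround (C−A): A=10  B=15  C=18  D=20  E=25  F=34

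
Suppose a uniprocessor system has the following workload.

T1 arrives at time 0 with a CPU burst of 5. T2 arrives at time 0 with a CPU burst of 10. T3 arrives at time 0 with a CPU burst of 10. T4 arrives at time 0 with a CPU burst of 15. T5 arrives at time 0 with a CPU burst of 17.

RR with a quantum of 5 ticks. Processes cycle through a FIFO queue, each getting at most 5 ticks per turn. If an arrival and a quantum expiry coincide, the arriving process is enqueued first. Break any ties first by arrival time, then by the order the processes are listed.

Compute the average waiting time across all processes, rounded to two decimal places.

Timeline: | T1 0-5 | T2 5-10 | T3 10-15 | T4 15-20 | T5 20-25 | T2 25-30 | T3 30-35 | T4 35-40 | T5 40-45 | T4 45-50 | T5 50-57 |
Completion: T1=5  T2=30  T3=35  T4=50  T5=57
Turnaround (C−A): T1=5  T2=30  T3=35  T4=50  T5=57
Waiting times: T1=0, T2=20, T3=25, T4=35, T5=40
Average waiting = (0+20+25+35+40) / 5 = 120/5 = 24.00

24.00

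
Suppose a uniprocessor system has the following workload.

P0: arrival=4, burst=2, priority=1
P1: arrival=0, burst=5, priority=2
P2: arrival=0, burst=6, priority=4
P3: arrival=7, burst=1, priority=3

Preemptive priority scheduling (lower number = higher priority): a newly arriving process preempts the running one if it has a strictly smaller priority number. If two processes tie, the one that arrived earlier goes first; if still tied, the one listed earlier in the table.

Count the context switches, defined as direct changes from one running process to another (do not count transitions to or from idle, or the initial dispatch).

Gantt: | P1 0-4 | P0 4-6 | P1 6-7 | P3 7-8 | P2 8-14 |
Completion: P0=6  P1=7  P2=14  P3=8
Turnaround (C−A): P0=2  P1=7  P2=14  P3=1

4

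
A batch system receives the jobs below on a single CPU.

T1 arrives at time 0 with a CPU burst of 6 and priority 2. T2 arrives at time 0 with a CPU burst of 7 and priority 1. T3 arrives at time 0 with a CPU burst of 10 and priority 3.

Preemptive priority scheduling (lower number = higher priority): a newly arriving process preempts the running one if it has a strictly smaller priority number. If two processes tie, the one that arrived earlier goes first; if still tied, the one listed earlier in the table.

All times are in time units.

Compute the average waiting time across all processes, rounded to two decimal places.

6.67

Gantt: | T2 0-7 | T1 7-13 | T3 13-23 |
Completion: T1=13  T2=7  T3=23
Turnaround (C−A): T1=13  T2=7  T3=23
Waiting times: T1=7, T2=0, T3=13
Average waiting = (7+0+13) / 3 = 20/3 = 6.67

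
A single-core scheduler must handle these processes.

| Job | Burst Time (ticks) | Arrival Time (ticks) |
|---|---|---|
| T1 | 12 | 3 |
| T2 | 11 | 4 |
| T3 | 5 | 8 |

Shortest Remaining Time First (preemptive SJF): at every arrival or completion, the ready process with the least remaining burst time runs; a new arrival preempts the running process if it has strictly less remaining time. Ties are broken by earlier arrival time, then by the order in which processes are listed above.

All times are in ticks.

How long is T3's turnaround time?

5

Gantt: | idle 0-3 | T1 3-8 | T3 8-13 | T1 13-20 | T2 20-31 |
Completion: T1=20  T2=31  T3=13
Turnaround (C−A): T1=17  T2=27  T3=5
Turnaround(T3) = completion − arrival = 13 − 8 = 5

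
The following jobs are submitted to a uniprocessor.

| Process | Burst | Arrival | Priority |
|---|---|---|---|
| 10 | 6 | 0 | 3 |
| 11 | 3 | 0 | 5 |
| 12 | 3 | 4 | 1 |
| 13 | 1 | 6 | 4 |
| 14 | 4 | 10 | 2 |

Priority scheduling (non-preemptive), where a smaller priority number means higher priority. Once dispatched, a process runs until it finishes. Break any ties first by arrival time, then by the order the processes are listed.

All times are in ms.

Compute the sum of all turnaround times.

36

Gantt: | 10 0-6 | 12 6-9 | 13 9-10 | 14 10-14 | 11 14-17 |
Completion: 10=6  11=17  12=9  13=10  14=14
Turnaround (C−A): 10=6  11=17  12=5  13=4  14=4
Turnaround = completion − arrival: 10=6, 11=17, 12=5, 13=4, 14=4
Total turnaround = 6 + 17 + 5 + 4 + 4 = 36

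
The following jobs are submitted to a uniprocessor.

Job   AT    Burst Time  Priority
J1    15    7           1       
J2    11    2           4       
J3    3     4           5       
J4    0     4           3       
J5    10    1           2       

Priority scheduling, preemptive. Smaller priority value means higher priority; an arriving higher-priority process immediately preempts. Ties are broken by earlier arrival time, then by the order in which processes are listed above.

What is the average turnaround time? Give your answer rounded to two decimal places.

Gantt: | J4 0-4 | J3 4-8 | idle 8-10 | J5 10-11 | J2 11-13 | idle 13-15 | J1 15-22 |
Completion: J1=22  J2=13  J3=8  J4=4  J5=11
Turnaround (C−A): J1=7  J2=2  J3=5  J4=4  J5=1
Turnaround times: J1=7, J2=2, J3=5, J4=4, J5=1
Average turnaround = (7+2+5+4+1) / 5 = 19/5 = 3.80

3.80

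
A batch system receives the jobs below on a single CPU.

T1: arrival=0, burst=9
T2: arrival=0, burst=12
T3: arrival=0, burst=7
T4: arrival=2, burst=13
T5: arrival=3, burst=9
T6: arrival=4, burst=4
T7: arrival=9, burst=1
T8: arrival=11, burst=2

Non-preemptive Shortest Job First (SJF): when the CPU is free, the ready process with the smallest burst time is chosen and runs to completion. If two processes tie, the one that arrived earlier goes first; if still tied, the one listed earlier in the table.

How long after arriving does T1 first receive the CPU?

Schedule: | T3 0-7 | T6 7-11 | T7 11-12 | T8 12-14 | T1 14-23 | T5 23-32 | T2 32-44 | T4 44-57 |
Completion: T1=23  T2=44  T3=7  T4=57  T5=32  T6=11  T7=12  T8=14
Turnaround (C−A): T1=23  T2=44  T3=7  T4=55  T5=29  T6=7  T7=3  T8=3
Response(T1) = first start − arrival = 14 − 0 = 14

14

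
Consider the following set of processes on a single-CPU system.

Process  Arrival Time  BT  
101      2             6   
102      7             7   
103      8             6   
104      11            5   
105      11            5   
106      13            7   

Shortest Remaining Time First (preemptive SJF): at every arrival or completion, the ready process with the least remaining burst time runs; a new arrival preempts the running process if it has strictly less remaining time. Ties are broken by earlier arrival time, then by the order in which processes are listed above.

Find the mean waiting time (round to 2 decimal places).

7.67

Schedule: | idle 0-2 | 101 2-8 | 103 8-14 | 104 14-19 | 105 19-24 | 102 24-31 | 106 31-38 |
Completion: 101=8  102=31  103=14  104=19  105=24  106=38
Waiting times: 101=0, 102=17, 103=0, 104=3, 105=8, 106=18
Average waiting = (0+17+0+3+8+18) / 6 = 46/6 = 7.67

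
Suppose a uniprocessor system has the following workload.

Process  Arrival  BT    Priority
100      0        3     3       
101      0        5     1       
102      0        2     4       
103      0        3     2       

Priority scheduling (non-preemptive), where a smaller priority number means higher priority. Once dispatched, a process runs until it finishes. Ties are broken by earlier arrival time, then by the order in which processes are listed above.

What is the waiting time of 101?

Timeline: | 101 0-5 | 103 5-8 | 100 8-11 | 102 11-13 |
Completion: 100=11  101=5  102=13  103=8
Waiting(101) = turnaround − burst = 5 − 5 = 0

0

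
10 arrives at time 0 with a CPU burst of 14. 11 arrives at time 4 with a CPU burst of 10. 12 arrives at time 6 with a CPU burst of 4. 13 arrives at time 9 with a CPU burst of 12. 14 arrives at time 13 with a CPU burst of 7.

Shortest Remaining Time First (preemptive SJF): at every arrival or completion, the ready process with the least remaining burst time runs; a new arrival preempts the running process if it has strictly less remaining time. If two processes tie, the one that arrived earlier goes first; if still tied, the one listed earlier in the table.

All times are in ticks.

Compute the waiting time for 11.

Timeline: | 10 0-6 | 12 6-10 | 10 10-18 | 14 18-25 | 11 25-35 | 13 35-47 |
Completion: 10=18  11=35  12=10  13=47  14=25
Turnaround (C−A): 10=18  11=31  12=4  13=38  14=12
Waiting(11) = turnaround − burst = 31 − 10 = 21

21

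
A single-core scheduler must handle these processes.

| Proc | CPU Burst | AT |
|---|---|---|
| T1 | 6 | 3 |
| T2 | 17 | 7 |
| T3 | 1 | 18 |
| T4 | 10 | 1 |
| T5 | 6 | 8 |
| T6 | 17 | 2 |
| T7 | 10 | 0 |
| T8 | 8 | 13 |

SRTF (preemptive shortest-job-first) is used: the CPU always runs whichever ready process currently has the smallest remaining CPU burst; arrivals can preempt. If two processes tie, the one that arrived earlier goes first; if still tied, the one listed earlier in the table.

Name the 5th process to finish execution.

Schedule: | T7 0-3 | T1 3-9 | T5 9-15 | T7 15-18 | T3 18-19 | T7 19-23 | T8 23-31 | T4 31-41 | T6 41-58 | T2 58-75 |
Completion: T1=9  T2=75  T3=19  T4=41  T5=15  T6=58  T7=23  T8=31
Finish order: T1 → T5 → T3 → T7 → T8 → T4 → T6 → T2

T8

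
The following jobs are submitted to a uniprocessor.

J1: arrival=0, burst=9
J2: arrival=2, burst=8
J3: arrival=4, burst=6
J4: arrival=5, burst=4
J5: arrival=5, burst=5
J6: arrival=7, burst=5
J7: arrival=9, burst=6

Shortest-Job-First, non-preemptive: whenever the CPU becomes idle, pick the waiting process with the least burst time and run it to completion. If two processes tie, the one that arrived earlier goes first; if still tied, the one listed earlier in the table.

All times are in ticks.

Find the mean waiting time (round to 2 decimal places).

Gantt: | J1 0-9 | J4 9-13 | J5 13-18 | J6 18-23 | J3 23-29 | J7 29-35 | J2 35-43 |
Completion: J1=9  J2=43  J3=29  J4=13  J5=18  J6=23  J7=35
Turnaround (C−A): J1=9  J2=41  J3=25  J4=8  J5=13  J6=16  J7=26
Waiting times: J1=0, J2=33, J3=19, J4=4, J5=8, J6=11, J7=20
Average waiting = (0+33+19+4+8+11+20) / 7 = 95/7 = 13.57

13.57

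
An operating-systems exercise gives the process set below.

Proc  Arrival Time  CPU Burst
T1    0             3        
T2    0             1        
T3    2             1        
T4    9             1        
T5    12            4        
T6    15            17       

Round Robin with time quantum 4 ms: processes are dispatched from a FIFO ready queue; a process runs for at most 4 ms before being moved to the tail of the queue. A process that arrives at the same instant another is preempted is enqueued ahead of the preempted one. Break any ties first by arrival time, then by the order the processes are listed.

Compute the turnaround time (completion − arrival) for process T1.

3

Gantt: | T1 0-3 | T2 3-4 | T3 4-5 | idle 5-9 | T4 9-10 | idle 10-12 | T5 12-16 | T6 16-33 |
Completion: T1=3  T2=4  T3=5  T4=10  T5=16  T6=33
Turnaround (C−A): T1=3  T2=4  T3=3  T4=1  T5=4  T6=18
Turnaround(T1) = completion − arrival = 3 − 0 = 3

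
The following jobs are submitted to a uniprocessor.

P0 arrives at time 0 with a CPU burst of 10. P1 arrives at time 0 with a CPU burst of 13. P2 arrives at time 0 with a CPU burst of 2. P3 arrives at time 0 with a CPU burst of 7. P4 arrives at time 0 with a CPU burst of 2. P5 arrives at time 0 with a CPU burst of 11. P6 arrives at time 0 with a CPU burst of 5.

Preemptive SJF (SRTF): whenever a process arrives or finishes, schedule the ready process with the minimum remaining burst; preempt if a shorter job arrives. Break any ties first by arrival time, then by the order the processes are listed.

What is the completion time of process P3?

16

Gantt: | P2 0-2 | P4 2-4 | P6 4-9 | P3 9-16 | P0 16-26 | P5 26-37 | P1 37-50 |
Completion: P0=26  P1=50  P2=2  P3=16  P4=4  P5=37  P6=9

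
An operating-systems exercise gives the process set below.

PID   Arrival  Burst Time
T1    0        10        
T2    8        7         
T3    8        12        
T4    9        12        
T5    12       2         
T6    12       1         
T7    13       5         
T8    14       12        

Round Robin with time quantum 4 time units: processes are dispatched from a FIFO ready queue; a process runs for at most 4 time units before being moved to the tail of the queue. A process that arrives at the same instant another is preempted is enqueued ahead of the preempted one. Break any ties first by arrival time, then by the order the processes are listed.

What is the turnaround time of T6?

Schedule: | T1 0-8 | T2 8-12 | T3 12-16 | T1 16-18 | T4 18-22 | T5 22-24 | T6 24-25 | T2 25-28 | T7 28-32 | T8 32-36 | T3 36-40 | T4 40-44 | T7 44-45 | T8 45-49 | T3 49-53 | T4 53-57 | T8 57-61 |
Completion: T1=18  T2=28  T3=53  T4=57  T5=24  T6=25  T7=45  T8=61
Turnaround(T6) = completion − arrival = 25 − 12 = 13

13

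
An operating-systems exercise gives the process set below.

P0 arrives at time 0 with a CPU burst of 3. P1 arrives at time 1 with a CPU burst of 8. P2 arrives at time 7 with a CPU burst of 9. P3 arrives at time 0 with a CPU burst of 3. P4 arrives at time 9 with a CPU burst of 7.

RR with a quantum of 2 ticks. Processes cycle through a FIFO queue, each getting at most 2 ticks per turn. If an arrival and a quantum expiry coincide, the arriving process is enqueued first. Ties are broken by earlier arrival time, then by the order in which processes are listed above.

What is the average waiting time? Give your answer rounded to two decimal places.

Timeline: | P0 0-2 | P3 2-4 | P1 4-6 | P0 6-7 | P3 7-8 | P1 8-10 | P2 10-12 | P4 12-14 | P1 14-16 | P2 16-18 | P4 18-20 | P1 20-22 | P2 22-24 | P4 24-26 | P2 26-28 | P4 28-29 | P2 29-30 |
Completion: P0=7  P1=22  P2=30  P3=8  P4=29
Waiting times: P0=4, P1=13, P2=14, P3=5, P4=13
Average waiting = (4+13+14+5+13) / 5 = 49/5 = 9.80

9.80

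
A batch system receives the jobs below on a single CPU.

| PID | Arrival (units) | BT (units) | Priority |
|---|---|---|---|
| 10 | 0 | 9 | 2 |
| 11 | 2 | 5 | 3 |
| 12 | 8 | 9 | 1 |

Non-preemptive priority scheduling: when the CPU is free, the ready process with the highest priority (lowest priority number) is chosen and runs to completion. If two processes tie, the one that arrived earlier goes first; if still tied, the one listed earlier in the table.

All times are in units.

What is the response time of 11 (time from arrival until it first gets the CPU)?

Schedule: | 10 0-9 | 12 9-18 | 11 18-23 |
Completion: 10=9  11=23  12=18
Response(11) = first start − arrival = 18 − 2 = 16

16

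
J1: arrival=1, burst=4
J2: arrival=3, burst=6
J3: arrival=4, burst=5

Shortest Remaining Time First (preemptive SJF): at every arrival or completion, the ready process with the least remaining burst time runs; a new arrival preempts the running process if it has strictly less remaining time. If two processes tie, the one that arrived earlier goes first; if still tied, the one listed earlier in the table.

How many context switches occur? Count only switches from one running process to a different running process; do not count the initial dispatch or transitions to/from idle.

2

Timeline: | idle 0-1 | J1 1-5 | J3 5-10 | J2 10-16 |
Completion: J1=5  J2=16  J3=10
Turnaround (C−A): J1=4  J2=13  J3=6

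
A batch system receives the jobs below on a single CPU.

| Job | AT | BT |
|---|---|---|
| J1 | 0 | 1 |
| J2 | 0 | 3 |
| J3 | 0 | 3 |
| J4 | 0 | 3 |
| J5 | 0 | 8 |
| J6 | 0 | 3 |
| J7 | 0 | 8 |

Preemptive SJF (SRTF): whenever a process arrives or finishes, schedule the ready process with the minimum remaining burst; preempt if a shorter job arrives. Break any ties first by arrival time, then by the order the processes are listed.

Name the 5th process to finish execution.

J6

Schedule: | J1 0-1 | J2 1-4 | J3 4-7 | J4 7-10 | J6 10-13 | J5 13-21 | J7 21-29 |
Completion: J1=1  J2=4  J3=7  J4=10  J5=21  J6=13  J7=29
Turnaround (C−A): J1=1  J2=4  J3=7  J4=10  J5=21  J6=13  J7=29
Finish order: J1 → J2 → J3 → J4 → J6 → J5 → J7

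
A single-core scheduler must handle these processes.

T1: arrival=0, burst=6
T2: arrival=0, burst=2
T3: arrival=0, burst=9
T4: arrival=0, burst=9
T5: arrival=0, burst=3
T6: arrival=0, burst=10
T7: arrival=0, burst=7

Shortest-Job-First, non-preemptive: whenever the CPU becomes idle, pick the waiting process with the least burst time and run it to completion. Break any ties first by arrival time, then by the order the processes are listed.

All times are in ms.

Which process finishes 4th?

Gantt: | T2 0-2 | T5 2-5 | T1 5-11 | T7 11-18 | T3 18-27 | T4 27-36 | T6 36-46 |
Completion: T1=11  T2=2  T3=27  T4=36  T5=5  T6=46  T7=18
Turnaround (C−A): T1=11  T2=2  T3=27  T4=36  T5=5  T6=46  T7=18
Finish order: T2 → T5 → T1 → T7 → T3 → T4 → T6

T7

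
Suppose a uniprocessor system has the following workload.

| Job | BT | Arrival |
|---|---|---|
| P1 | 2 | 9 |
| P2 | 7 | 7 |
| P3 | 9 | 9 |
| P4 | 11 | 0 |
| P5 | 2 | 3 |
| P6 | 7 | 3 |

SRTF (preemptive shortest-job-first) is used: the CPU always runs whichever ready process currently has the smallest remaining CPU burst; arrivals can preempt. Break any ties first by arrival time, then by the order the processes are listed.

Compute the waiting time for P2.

Schedule: | P4 0-3 | P5 3-5 | P6 5-9 | P1 9-11 | P6 11-14 | P2 14-21 | P4 21-29 | P3 29-38 |
Completion: P1=11  P2=21  P3=38  P4=29  P5=5  P6=14
Turnaround (C−A): P1=2  P2=14  P3=29  P4=29  P5=2  P6=11
Waiting(P2) = turnaround − burst = 14 − 7 = 7

7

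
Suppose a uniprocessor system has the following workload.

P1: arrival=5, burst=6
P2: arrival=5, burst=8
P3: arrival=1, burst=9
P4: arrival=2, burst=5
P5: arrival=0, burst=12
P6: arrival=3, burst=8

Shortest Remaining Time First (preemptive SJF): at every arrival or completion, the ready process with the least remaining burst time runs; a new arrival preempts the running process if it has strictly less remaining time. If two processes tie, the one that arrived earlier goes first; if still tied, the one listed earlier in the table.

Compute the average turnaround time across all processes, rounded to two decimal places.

Timeline: | P5 0-1 | P3 1-2 | P4 2-7 | P1 7-13 | P3 13-21 | P6 21-29 | P2 29-37 | P5 37-48 |
Completion: P1=13  P2=37  P3=21  P4=7  P5=48  P6=29
Turnaround (C−A): P1=8  P2=32  P3=20  P4=5  P5=48  P6=26
Turnaround times: P1=8, P2=32, P3=20, P4=5, P5=48, P6=26
Average turnaround = (8+32+20+5+48+26) / 6 = 139/6 = 23.17

23.17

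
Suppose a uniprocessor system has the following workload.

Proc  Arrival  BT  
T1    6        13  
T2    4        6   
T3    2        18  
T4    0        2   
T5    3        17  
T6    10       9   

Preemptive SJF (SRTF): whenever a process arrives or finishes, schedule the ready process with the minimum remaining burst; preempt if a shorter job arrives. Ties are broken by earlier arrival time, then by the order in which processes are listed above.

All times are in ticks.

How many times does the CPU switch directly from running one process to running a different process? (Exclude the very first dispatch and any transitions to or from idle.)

6

Gantt: | T4 0-2 | T3 2-4 | T2 4-10 | T6 10-19 | T1 19-32 | T3 32-48 | T5 48-65 |
Completion: T1=32  T2=10  T3=48  T4=2  T5=65  T6=19
Turnaround (C−A): T1=26  T2=6  T3=46  T4=2  T5=62  T6=9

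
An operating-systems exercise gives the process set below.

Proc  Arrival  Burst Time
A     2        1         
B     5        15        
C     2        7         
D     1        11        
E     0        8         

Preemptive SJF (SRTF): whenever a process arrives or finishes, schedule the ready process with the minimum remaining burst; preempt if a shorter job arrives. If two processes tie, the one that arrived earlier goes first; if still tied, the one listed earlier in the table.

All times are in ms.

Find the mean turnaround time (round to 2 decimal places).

17.40

Timeline: | E 0-2 | A 2-3 | E 3-9 | C 9-16 | D 16-27 | B 27-42 |
Completion: A=3  B=42  C=16  D=27  E=9
Turnaround (C−A): A=1  B=37  C=14  D=26  E=9
Turnaround times: A=1, B=37, C=14, D=26, E=9
Average turnaround = (1+37+14+26+9) / 5 = 87/5 = 17.40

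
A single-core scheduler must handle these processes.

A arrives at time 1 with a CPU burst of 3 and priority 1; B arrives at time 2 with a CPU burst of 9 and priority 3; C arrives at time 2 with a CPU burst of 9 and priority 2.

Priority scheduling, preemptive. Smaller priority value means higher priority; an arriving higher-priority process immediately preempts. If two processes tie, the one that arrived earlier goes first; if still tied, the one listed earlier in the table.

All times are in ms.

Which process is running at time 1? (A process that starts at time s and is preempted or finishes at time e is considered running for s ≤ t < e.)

Timeline: | idle 0-1 | A 1-4 | C 4-13 | B 13-22 |
Completion: A=4  B=22  C=13
Turnaround (C−A): A=3  B=20  C=11

A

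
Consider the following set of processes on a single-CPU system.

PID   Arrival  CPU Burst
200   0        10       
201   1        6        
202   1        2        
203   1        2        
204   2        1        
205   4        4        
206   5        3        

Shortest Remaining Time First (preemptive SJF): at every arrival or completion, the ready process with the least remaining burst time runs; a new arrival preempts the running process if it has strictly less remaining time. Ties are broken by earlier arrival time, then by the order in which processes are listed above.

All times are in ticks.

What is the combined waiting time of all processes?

Gantt: | 200 0-1 | 202 1-3 | 204 3-4 | 203 4-6 | 206 6-9 | 205 9-13 | 201 13-19 | 200 19-28 |
Completion: 200=28  201=19  202=3  203=6  204=4  205=13  206=9
Turnaround (C−A): 200=28  201=18  202=2  203=5  204=2  205=9  206=4
Waiting = turnaround − burst: 200=18, 201=12, 202=0, 203=3, 204=1, 205=5, 206=1
Total waiting = 18 + 12 + 0 + 3 + 1 + 5 + 1 = 40

40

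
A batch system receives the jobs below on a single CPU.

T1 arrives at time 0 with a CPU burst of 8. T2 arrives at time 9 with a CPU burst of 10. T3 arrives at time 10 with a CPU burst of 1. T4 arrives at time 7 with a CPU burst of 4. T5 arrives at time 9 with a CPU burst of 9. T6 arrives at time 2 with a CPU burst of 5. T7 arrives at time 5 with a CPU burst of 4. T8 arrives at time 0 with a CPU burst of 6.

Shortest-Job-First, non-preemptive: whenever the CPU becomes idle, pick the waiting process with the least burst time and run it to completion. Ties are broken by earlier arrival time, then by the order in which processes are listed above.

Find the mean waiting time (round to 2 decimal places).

10.63

Gantt: | T8 0-6 | T7 6-10 | T3 10-11 | T4 11-15 | T6 15-20 | T1 20-28 | T5 28-37 | T2 37-47 |
Completion: T1=28  T2=47  T3=11  T4=15  T5=37  T6=20  T7=10  T8=6
Turnaround (C−A): T1=28  T2=38  T3=1  T4=8  T5=28  T6=18  T7=5  T8=6
Waiting times: T1=20, T2=28, T3=0, T4=4, T5=19, T6=13, T7=1, T8=0
Average waiting = (20+28+0+4+19+13+1+0) / 8 = 85/8 = 10.63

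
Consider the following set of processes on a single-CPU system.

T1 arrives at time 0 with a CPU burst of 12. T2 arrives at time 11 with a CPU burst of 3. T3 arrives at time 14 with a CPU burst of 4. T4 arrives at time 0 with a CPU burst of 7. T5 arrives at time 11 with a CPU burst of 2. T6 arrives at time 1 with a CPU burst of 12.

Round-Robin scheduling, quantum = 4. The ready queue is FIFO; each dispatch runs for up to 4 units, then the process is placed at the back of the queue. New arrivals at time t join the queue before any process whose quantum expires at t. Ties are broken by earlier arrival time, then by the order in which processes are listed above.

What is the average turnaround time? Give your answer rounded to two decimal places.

22.67

Timeline: | T1 0-4 | T4 4-8 | T6 8-12 | T1 12-16 | T4 16-19 | T2 19-22 | T5 22-24 | T6 24-28 | T3 28-32 | T1 32-36 | T6 36-40 |
Completion: T1=36  T2=22  T3=32  T4=19  T5=24  T6=40
Turnaround (C−A): T1=36  T2=11  T3=18  T4=19  T5=13  T6=39
Turnaround times: T1=36, T2=11, T3=18, T4=19, T5=13, T6=39
Average turnaround = (36+11+18+19+13+39) / 6 = 136/6 = 22.67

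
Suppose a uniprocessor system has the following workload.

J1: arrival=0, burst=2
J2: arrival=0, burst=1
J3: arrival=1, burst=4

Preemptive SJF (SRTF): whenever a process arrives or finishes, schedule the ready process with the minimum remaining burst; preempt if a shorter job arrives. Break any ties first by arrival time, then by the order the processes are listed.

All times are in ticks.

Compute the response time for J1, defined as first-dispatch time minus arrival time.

Schedule: | J2 0-1 | J1 1-3 | J3 3-7 |
Completion: J1=3  J2=1  J3=7
Response(J1) = first start − arrival = 1 − 0 = 1

1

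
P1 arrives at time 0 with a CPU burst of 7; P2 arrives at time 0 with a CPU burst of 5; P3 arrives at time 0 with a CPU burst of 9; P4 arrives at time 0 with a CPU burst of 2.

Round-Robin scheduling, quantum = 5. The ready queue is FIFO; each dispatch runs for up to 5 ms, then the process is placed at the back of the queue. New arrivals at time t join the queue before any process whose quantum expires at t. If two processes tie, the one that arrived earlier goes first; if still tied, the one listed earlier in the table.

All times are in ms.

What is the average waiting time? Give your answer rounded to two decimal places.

11.50

Schedule: | P1 0-5 | P2 5-10 | P3 10-15 | P4 15-17 | P1 17-19 | P3 19-23 |
Completion: P1=19  P2=10  P3=23  P4=17
Turnaround (C−A): P1=19  P2=10  P3=23  P4=17
Waiting times: P1=12, P2=5, P3=14, P4=15
Average waiting = (12+5+14+15) / 4 = 46/4 = 11.50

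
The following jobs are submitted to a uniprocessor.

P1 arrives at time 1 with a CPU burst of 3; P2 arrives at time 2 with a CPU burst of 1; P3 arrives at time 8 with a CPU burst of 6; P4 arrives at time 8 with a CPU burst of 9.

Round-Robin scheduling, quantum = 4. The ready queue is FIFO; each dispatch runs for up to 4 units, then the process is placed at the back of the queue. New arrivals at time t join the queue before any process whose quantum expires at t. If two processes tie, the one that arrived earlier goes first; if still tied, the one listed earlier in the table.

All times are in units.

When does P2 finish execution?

5

Schedule: | idle 0-1 | P1 1-4 | P2 4-5 | idle 5-8 | P3 8-12 | P4 12-16 | P3 16-18 | P4 18-23 |
Completion: P1=4  P2=5  P3=18  P4=23
Turnaround (C−A): P1=3  P2=3  P3=10  P4=15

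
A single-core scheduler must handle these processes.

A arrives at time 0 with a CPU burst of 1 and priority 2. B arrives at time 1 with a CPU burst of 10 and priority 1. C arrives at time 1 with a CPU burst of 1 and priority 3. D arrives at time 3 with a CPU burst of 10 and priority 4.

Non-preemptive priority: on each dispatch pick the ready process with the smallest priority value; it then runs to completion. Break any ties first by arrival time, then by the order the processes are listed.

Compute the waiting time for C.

Gantt: | A 0-1 | B 1-11 | C 11-12 | D 12-22 |
Completion: A=1  B=11  C=12  D=22
Turnaround (C−A): A=1  B=10  C=11  D=19
Waiting(C) = turnaround − burst = 11 − 1 = 10

10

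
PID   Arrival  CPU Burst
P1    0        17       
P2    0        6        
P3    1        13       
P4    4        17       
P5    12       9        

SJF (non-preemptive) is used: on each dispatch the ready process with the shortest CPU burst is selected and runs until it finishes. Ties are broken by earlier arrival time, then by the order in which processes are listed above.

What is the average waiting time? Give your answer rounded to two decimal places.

16.20

Timeline: | P2 0-6 | P3 6-19 | P5 19-28 | P1 28-45 | P4 45-62 |
Completion: P1=45  P2=6  P3=19  P4=62  P5=28
Turnaround (C−A): P1=45  P2=6  P3=18  P4=58  P5=16
Waiting times: P1=28, P2=0, P3=5, P4=41, P5=7
Average waiting = (28+0+5+41+7) / 5 = 81/5 = 16.20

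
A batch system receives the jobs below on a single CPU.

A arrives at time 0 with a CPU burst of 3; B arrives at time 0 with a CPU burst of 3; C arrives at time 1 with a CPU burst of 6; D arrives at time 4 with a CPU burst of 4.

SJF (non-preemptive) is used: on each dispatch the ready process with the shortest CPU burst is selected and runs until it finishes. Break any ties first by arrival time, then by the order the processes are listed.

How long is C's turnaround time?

15

Gantt: | A 0-3 | B 3-6 | D 6-10 | C 10-16 |
Completion: A=3  B=6  C=16  D=10
Turnaround (C−A): A=3  B=6  C=15  D=6
Turnaround(C) = completion − arrival = 16 − 1 = 15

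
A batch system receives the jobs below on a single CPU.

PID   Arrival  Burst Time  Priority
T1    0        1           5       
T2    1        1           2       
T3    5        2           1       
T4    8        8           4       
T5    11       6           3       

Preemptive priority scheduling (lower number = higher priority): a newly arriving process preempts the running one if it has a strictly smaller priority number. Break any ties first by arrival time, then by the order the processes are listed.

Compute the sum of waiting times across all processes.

6

Gantt: | T1 0-1 | T2 1-2 | idle 2-5 | T3 5-7 | idle 7-8 | T4 8-11 | T5 11-17 | T4 17-22 |
Completion: T1=1  T2=2  T3=7  T4=22  T5=17
Waiting = turnaround − burst: T1=0, T2=0, T3=0, T4=6, T5=0
Total waiting = 0 + 0 + 0 + 6 + 0 = 6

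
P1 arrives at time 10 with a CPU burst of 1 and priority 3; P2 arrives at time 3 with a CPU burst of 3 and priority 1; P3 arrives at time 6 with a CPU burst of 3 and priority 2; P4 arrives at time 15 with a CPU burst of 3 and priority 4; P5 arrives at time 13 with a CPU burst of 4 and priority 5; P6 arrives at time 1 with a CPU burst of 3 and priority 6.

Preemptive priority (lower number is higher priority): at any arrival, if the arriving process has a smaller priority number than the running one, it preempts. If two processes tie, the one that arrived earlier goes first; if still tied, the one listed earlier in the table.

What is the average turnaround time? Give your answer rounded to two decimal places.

Schedule: | idle 0-1 | P6 1-3 | P2 3-6 | P3 6-9 | P6 9-10 | P1 10-11 | idle 11-13 | P5 13-15 | P4 15-18 | P5 18-20 |
Completion: P1=11  P2=6  P3=9  P4=18  P5=20  P6=10
Turnaround (C−A): P1=1  P2=3  P3=3  P4=3  P5=7  P6=9
Turnaround times: P1=1, P2=3, P3=3, P4=3, P5=7, P6=9
Average turnaround = (1+3+3+3+7+9) / 6 = 26/6 = 4.33

4.33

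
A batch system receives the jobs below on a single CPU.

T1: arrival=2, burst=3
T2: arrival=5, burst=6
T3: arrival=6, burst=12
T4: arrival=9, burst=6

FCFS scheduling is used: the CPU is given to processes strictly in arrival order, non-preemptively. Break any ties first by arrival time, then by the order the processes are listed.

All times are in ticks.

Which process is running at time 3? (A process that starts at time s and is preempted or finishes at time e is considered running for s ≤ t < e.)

Schedule: | idle 0-2 | T1 2-5 | T2 5-11 | T3 11-23 | T4 23-29 |
Completion: T1=5  T2=11  T3=23  T4=29

T1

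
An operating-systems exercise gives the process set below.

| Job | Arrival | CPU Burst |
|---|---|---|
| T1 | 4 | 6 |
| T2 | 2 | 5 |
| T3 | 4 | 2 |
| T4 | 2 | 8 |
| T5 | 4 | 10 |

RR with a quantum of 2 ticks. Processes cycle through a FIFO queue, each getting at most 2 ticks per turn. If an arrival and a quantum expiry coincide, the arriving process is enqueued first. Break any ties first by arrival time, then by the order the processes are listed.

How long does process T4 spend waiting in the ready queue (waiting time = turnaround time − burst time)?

19

Timeline: | idle 0-2 | T2 2-4 | T4 4-6 | T1 6-8 | T3 8-10 | T5 10-12 | T2 12-14 | T4 14-16 | T1 16-18 | T5 18-20 | T2 20-21 | T4 21-23 | T1 23-25 | T5 25-27 | T4 27-29 | T5 29-33 |
Completion: T1=25  T2=21  T3=10  T4=29  T5=33
Turnaround (C−A): T1=21  T2=19  T3=6  T4=27  T5=29
Waiting(T4) = turnaround − burst = 27 − 8 = 19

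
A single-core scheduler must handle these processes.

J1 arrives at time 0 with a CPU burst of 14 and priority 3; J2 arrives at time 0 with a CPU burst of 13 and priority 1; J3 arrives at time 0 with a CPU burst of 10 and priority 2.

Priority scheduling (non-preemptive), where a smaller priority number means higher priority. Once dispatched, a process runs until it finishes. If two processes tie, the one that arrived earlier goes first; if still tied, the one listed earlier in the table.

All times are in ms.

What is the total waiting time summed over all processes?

36

Schedule: | J2 0-13 | J3 13-23 | J1 23-37 |
Completion: J1=37  J2=13  J3=23
Waiting = turnaround − burst: J1=23, J2=0, J3=13
Total waiting = 23 + 0 + 13 = 36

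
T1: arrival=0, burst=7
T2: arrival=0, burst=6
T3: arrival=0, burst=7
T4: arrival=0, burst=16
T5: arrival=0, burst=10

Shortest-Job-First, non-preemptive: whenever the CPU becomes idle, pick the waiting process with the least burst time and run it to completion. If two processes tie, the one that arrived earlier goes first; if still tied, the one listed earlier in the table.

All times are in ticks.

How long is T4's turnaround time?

46

Schedule: | T2 0-6 | T1 6-13 | T3 13-20 | T5 20-30 | T4 30-46 |
Completion: T1=13  T2=6  T3=20  T4=46  T5=30
Turnaround(T4) = completion − arrival = 46 − 0 = 46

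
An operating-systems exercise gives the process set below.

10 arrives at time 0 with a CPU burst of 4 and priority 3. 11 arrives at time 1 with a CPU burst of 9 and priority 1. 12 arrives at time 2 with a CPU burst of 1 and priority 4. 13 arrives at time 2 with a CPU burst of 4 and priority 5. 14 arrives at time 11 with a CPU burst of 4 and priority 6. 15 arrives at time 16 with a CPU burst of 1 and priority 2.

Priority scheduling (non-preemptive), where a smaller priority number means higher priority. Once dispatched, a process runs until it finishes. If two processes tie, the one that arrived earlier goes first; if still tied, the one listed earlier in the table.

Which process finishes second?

Gantt: | 10 0-4 | 11 4-13 | 12 13-14 | 13 14-18 | 15 18-19 | 14 19-23 |
Completion: 10=4  11=13  12=14  13=18  14=23  15=19
Finish order: 10 → 11 → 12 → 13 → 15 → 14

11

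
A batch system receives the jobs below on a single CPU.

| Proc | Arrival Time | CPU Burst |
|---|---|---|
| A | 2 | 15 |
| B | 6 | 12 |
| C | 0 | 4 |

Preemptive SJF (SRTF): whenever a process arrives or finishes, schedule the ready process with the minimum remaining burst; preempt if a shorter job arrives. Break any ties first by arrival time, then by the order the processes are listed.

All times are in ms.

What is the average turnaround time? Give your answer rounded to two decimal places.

Schedule: | C 0-4 | A 4-6 | B 6-18 | A 18-31 |
Completion: A=31  B=18  C=4
Turnaround (C−A): A=29  B=12  C=4
Turnaround times: A=29, B=12, C=4
Average turnaround = (29+12+4) / 3 = 45/3 = 15.00

15.00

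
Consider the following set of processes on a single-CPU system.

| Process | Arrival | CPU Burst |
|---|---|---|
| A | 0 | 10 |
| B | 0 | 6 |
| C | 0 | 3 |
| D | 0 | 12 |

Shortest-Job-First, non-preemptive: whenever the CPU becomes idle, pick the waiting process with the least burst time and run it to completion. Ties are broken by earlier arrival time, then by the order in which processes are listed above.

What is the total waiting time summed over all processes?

31

Gantt: | C 0-3 | B 3-9 | A 9-19 | D 19-31 |
Completion: A=19  B=9  C=3  D=31
Turnaround (C−A): A=19  B=9  C=3  D=31
Waiting = turnaround − burst: A=9, B=3, C=0, D=19
Total waiting = 9 + 3 + 0 + 19 = 31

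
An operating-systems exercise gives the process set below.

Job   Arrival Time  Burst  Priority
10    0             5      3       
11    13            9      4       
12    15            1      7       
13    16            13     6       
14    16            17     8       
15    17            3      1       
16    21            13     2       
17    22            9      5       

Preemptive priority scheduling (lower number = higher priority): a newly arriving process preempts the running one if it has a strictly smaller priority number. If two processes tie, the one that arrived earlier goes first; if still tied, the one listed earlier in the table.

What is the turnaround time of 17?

25

Gantt: | 10 0-5 | idle 5-13 | 11 13-17 | 15 17-20 | 11 20-21 | 16 21-34 | 11 34-38 | 17 38-47 | 13 47-60 | 12 60-61 | 14 61-78 |
Completion: 10=5  11=38  12=61  13=60  14=78  15=20  16=34  17=47
Turnaround (C−A): 10=5  11=25  12=46  13=44  14=62  15=3  16=13  17=25
Turnaround(17) = completion − arrival = 47 − 22 = 25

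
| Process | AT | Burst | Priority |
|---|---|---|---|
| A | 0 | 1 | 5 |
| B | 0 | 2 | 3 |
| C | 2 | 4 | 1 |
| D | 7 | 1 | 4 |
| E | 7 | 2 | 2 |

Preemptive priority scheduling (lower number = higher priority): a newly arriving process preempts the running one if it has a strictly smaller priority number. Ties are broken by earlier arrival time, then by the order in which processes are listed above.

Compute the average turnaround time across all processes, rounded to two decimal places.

Timeline: | B 0-2 | C 2-6 | A 6-7 | E 7-9 | D 9-10 |
Completion: A=7  B=2  C=6  D=10  E=9
Turnaround (C−A): A=7  B=2  C=4  D=3  E=2
Turnaround times: A=7, B=2, C=4, D=3, E=2
Average turnaround = (7+2+4+3+2) / 5 = 18/5 = 3.60

3.60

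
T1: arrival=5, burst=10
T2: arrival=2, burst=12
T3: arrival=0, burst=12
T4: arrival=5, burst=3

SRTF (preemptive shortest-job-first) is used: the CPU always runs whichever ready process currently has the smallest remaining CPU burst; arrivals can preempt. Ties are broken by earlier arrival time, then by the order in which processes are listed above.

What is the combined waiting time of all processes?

Schedule: | T3 0-5 | T4 5-8 | T3 8-15 | T1 15-25 | T2 25-37 |
Completion: T1=25  T2=37  T3=15  T4=8
Waiting = turnaround − burst: T1=10, T2=23, T3=3, T4=0
Total waiting = 10 + 23 + 3 + 0 = 36

36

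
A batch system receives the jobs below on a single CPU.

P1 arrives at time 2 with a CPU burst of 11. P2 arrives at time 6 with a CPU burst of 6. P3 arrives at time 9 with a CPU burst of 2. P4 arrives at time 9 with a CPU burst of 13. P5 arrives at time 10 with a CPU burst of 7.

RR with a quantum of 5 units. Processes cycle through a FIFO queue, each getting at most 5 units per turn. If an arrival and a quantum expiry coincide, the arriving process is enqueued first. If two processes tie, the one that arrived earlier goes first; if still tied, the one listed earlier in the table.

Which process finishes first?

P3

Schedule: | idle 0-2 | P1 2-7 | P2 7-12 | P1 12-17 | P3 17-19 | P4 19-24 | P5 24-29 | P2 29-30 | P1 30-31 | P4 31-36 | P5 36-38 | P4 38-41 |
Completion: P1=31  P2=30  P3=19  P4=41  P5=38
Turnaround (C−A): P1=29  P2=24  P3=10  P4=32  P5=28
Finish order: P3 → P2 → P1 → P5 → P4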